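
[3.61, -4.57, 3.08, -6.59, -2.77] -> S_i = Random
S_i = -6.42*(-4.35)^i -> [-6.42, 27.93, -121.48, 528.45, -2298.75]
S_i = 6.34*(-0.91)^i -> [6.34, -5.77, 5.25, -4.78, 4.35]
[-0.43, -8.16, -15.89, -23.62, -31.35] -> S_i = -0.43 + -7.73*i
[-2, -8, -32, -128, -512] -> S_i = -2*4^i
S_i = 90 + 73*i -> [90, 163, 236, 309, 382]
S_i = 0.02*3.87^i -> [0.02, 0.08, 0.3, 1.16, 4.49]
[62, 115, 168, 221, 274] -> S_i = 62 + 53*i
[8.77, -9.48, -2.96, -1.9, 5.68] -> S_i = Random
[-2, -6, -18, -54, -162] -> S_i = -2*3^i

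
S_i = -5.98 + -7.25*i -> [-5.98, -13.23, -20.48, -27.73, -34.98]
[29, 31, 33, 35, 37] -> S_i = 29 + 2*i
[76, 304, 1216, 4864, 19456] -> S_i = 76*4^i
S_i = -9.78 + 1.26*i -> [-9.78, -8.52, -7.26, -6.0, -4.74]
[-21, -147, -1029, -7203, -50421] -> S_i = -21*7^i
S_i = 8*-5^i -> [8, -40, 200, -1000, 5000]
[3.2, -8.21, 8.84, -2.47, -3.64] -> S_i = Random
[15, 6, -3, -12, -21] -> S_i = 15 + -9*i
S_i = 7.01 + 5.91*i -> [7.01, 12.92, 18.83, 24.74, 30.65]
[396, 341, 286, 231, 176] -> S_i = 396 + -55*i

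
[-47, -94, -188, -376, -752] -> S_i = -47*2^i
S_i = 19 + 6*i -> [19, 25, 31, 37, 43]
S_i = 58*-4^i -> [58, -232, 928, -3712, 14848]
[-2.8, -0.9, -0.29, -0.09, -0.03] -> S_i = -2.80*0.32^i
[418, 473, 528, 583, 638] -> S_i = 418 + 55*i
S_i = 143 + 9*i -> [143, 152, 161, 170, 179]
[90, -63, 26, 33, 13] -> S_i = Random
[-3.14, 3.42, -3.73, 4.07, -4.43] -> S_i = -3.14*(-1.09)^i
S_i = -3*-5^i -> [-3, 15, -75, 375, -1875]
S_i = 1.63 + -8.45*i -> [1.63, -6.82, -15.27, -23.72, -32.17]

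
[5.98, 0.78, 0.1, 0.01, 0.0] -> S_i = 5.98*0.13^i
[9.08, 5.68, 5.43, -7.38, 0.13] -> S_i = Random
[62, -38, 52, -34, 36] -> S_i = Random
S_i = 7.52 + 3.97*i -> [7.52, 11.49, 15.46, 19.43, 23.4]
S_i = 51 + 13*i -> [51, 64, 77, 90, 103]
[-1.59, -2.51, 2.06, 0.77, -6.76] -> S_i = Random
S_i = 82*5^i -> [82, 410, 2050, 10250, 51250]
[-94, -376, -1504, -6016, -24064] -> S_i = -94*4^i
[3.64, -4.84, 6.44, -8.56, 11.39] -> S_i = 3.64*(-1.33)^i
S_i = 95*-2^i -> [95, -190, 380, -760, 1520]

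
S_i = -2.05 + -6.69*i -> [-2.05, -8.74, -15.43, -22.12, -28.81]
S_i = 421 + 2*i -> [421, 423, 425, 427, 429]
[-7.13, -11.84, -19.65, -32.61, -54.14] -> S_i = -7.13*1.66^i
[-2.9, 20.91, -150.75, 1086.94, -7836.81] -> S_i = -2.90*(-7.21)^i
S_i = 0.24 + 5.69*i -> [0.24, 5.93, 11.62, 17.31, 23.0]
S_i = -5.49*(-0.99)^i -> [-5.49, 5.44, -5.38, 5.33, -5.27]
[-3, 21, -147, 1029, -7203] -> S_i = -3*-7^i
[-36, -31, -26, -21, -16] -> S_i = -36 + 5*i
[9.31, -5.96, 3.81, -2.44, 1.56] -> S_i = 9.31*(-0.64)^i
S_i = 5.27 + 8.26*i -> [5.27, 13.53, 21.79, 30.05, 38.31]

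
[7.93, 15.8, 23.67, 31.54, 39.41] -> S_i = 7.93 + 7.87*i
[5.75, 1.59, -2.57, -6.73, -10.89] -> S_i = 5.75 + -4.16*i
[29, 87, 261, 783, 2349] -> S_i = 29*3^i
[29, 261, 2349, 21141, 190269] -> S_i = 29*9^i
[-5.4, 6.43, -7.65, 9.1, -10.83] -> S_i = -5.40*(-1.19)^i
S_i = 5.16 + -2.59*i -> [5.16, 2.57, -0.02, -2.61, -5.2]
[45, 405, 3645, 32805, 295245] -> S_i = 45*9^i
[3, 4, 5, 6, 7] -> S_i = 3 + 1*i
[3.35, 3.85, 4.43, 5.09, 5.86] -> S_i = 3.35*1.15^i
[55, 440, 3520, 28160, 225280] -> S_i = 55*8^i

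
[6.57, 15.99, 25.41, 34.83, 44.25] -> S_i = 6.57 + 9.42*i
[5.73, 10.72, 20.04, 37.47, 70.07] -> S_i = 5.73*1.87^i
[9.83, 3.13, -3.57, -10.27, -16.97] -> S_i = 9.83 + -6.70*i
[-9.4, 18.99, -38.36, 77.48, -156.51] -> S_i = -9.40*(-2.02)^i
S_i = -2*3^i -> [-2, -6, -18, -54, -162]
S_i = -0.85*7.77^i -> [-0.85, -6.6, -51.32, -398.73, -3098.15]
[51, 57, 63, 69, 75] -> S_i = 51 + 6*i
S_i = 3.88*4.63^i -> [3.88, 17.96, 83.18, 385.1, 1783.02]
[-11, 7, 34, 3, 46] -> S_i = Random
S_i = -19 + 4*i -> [-19, -15, -11, -7, -3]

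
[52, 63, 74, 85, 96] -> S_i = 52 + 11*i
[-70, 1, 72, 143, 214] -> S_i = -70 + 71*i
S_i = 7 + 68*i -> [7, 75, 143, 211, 279]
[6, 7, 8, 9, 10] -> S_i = 6 + 1*i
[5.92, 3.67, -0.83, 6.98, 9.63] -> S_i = Random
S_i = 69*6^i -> [69, 414, 2484, 14904, 89424]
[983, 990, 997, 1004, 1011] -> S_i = 983 + 7*i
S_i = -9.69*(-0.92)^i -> [-9.69, 8.91, -8.2, 7.55, -6.94]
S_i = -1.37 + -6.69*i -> [-1.37, -8.06, -14.75, -21.44, -28.13]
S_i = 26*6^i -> [26, 156, 936, 5616, 33696]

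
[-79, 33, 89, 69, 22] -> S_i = Random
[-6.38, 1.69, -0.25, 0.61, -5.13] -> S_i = Random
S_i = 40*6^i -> [40, 240, 1440, 8640, 51840]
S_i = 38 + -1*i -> [38, 37, 36, 35, 34]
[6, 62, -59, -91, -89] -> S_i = Random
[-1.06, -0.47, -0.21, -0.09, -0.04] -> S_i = -1.06*0.44^i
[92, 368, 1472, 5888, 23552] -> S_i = 92*4^i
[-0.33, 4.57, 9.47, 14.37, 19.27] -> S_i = -0.33 + 4.90*i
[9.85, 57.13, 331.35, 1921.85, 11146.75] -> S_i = 9.85*5.80^i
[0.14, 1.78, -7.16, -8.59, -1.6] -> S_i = Random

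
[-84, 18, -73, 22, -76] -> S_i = Random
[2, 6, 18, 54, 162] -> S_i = 2*3^i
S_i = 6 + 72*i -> [6, 78, 150, 222, 294]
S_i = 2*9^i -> [2, 18, 162, 1458, 13122]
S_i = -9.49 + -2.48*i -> [-9.49, -11.97, -14.45, -16.93, -19.41]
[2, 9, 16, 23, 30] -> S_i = 2 + 7*i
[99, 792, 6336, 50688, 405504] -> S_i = 99*8^i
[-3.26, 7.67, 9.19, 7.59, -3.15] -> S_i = Random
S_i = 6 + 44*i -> [6, 50, 94, 138, 182]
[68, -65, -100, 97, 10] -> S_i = Random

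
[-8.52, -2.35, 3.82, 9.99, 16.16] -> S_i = -8.52 + 6.17*i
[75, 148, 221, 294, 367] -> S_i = 75 + 73*i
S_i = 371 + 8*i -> [371, 379, 387, 395, 403]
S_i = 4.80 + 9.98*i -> [4.8, 14.78, 24.76, 34.74, 44.72]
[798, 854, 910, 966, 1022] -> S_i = 798 + 56*i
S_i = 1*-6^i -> [1, -6, 36, -216, 1296]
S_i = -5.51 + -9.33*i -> [-5.51, -14.84, -24.17, -33.5, -42.83]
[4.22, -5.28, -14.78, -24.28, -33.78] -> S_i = 4.22 + -9.50*i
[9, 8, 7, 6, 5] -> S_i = 9 + -1*i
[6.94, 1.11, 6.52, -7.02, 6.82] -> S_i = Random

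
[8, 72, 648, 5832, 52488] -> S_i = 8*9^i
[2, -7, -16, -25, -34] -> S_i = 2 + -9*i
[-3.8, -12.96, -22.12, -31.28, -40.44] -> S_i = -3.80 + -9.16*i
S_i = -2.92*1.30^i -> [-2.92, -3.8, -4.93, -6.42, -8.34]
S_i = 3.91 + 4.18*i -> [3.91, 8.09, 12.27, 16.45, 20.63]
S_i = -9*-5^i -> [-9, 45, -225, 1125, -5625]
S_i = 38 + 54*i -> [38, 92, 146, 200, 254]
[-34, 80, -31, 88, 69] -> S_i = Random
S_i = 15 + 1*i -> [15, 16, 17, 18, 19]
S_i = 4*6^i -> [4, 24, 144, 864, 5184]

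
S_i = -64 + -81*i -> [-64, -145, -226, -307, -388]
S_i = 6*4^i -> [6, 24, 96, 384, 1536]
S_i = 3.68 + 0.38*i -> [3.68, 4.06, 4.44, 4.82, 5.2]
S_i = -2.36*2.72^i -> [-2.36, -6.42, -17.46, -47.49, -129.18]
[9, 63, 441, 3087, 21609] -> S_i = 9*7^i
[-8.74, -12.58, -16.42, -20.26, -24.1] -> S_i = -8.74 + -3.84*i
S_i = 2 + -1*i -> [2, 1, 0, -1, -2]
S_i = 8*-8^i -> [8, -64, 512, -4096, 32768]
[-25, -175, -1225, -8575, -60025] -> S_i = -25*7^i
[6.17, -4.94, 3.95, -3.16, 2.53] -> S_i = 6.17*(-0.80)^i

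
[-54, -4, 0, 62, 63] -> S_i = Random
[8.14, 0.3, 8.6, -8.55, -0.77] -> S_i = Random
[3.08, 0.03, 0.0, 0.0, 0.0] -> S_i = 3.08*0.01^i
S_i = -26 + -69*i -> [-26, -95, -164, -233, -302]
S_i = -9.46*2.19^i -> [-9.46, -20.72, -45.37, -99.36, -217.6]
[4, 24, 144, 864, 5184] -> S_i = 4*6^i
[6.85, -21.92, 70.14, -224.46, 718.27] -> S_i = 6.85*(-3.20)^i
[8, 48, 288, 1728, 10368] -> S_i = 8*6^i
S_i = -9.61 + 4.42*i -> [-9.61, -5.19, -0.77, 3.65, 8.07]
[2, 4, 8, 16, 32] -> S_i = 2*2^i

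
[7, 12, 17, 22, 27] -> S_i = 7 + 5*i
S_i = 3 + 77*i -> [3, 80, 157, 234, 311]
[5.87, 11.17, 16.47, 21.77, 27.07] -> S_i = 5.87 + 5.30*i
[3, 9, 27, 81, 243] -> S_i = 3*3^i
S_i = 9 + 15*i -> [9, 24, 39, 54, 69]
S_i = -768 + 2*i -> [-768, -766, -764, -762, -760]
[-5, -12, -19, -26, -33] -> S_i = -5 + -7*i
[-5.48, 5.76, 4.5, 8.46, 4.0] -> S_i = Random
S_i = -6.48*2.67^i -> [-6.48, -17.3, -46.2, -123.34, -329.32]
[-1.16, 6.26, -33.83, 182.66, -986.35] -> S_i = -1.16*(-5.40)^i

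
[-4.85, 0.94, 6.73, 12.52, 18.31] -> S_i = -4.85 + 5.79*i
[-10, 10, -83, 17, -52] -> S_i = Random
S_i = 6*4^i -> [6, 24, 96, 384, 1536]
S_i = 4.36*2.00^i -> [4.36, 8.72, 17.44, 34.88, 69.76]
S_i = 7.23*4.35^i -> [7.23, 31.45, 136.81, 595.12, 2588.78]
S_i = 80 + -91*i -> [80, -11, -102, -193, -284]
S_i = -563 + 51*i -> [-563, -512, -461, -410, -359]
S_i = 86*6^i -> [86, 516, 3096, 18576, 111456]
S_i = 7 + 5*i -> [7, 12, 17, 22, 27]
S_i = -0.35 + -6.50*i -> [-0.35, -6.85, -13.35, -19.85, -26.35]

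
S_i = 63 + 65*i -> [63, 128, 193, 258, 323]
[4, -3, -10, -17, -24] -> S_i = 4 + -7*i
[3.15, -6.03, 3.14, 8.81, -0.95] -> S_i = Random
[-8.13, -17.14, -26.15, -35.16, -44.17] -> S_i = -8.13 + -9.01*i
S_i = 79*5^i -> [79, 395, 1975, 9875, 49375]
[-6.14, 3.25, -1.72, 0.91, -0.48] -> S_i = -6.14*(-0.53)^i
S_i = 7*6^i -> [7, 42, 252, 1512, 9072]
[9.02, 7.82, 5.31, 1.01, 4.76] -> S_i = Random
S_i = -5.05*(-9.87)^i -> [-5.05, 49.84, -491.96, 4855.6, -47924.76]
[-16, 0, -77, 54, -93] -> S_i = Random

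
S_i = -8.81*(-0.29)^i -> [-8.81, 2.55, -0.74, 0.21, -0.06]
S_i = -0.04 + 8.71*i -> [-0.04, 8.67, 17.38, 26.09, 34.8]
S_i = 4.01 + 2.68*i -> [4.01, 6.69, 9.37, 12.05, 14.73]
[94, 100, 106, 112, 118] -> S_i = 94 + 6*i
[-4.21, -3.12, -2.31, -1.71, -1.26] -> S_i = -4.21*0.74^i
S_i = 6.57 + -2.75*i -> [6.57, 3.82, 1.07, -1.68, -4.43]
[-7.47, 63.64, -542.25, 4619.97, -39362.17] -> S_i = -7.47*(-8.52)^i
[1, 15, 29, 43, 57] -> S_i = 1 + 14*i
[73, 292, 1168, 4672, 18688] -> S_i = 73*4^i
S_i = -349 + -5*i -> [-349, -354, -359, -364, -369]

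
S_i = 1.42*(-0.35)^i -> [1.42, -0.5, 0.17, -0.06, 0.02]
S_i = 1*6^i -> [1, 6, 36, 216, 1296]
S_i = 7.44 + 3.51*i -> [7.44, 10.95, 14.46, 17.97, 21.48]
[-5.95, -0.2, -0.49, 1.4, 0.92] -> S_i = Random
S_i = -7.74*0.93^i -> [-7.74, -7.2, -6.69, -6.23, -5.79]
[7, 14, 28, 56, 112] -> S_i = 7*2^i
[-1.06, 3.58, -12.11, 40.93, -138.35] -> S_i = -1.06*(-3.38)^i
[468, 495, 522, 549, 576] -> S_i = 468 + 27*i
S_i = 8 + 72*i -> [8, 80, 152, 224, 296]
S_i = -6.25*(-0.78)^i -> [-6.25, 4.88, -3.8, 2.97, -2.31]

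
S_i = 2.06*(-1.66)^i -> [2.06, -3.42, 5.68, -9.42, 15.64]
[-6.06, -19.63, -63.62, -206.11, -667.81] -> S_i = -6.06*3.24^i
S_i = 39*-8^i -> [39, -312, 2496, -19968, 159744]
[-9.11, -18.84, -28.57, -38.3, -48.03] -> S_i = -9.11 + -9.73*i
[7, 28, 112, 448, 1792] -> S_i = 7*4^i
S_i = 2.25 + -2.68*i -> [2.25, -0.43, -3.11, -5.79, -8.47]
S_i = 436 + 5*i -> [436, 441, 446, 451, 456]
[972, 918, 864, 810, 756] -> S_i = 972 + -54*i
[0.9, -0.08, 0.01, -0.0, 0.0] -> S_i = 0.90*(-0.09)^i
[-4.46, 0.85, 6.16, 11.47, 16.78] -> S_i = -4.46 + 5.31*i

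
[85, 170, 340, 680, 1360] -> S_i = 85*2^i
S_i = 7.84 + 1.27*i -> [7.84, 9.11, 10.38, 11.65, 12.92]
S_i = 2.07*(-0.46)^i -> [2.07, -0.95, 0.44, -0.2, 0.09]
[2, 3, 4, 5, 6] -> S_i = 2 + 1*i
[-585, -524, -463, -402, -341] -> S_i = -585 + 61*i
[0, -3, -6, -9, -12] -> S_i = 0 + -3*i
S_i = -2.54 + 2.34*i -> [-2.54, -0.2, 2.14, 4.48, 6.82]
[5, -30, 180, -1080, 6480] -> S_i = 5*-6^i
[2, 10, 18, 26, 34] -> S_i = 2 + 8*i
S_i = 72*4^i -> [72, 288, 1152, 4608, 18432]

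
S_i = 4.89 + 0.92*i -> [4.89, 5.81, 6.73, 7.65, 8.57]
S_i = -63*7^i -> [-63, -441, -3087, -21609, -151263]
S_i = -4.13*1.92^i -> [-4.13, -7.93, -15.22, -29.23, -56.12]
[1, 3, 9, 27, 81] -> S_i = 1*3^i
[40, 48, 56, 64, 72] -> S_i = 40 + 8*i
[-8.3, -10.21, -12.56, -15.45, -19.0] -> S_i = -8.30*1.23^i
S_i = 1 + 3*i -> [1, 4, 7, 10, 13]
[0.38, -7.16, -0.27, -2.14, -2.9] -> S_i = Random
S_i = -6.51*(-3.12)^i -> [-6.51, 20.31, -63.37, 197.72, -616.88]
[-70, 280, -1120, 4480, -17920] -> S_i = -70*-4^i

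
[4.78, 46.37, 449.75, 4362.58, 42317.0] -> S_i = 4.78*9.70^i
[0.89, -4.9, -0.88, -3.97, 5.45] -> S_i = Random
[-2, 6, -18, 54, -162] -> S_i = -2*-3^i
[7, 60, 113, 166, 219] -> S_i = 7 + 53*i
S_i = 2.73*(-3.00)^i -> [2.73, -8.19, 24.57, -73.71, 221.13]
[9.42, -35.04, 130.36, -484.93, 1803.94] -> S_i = 9.42*(-3.72)^i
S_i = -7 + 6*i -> [-7, -1, 5, 11, 17]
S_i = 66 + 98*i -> [66, 164, 262, 360, 458]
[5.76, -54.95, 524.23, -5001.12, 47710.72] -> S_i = 5.76*(-9.54)^i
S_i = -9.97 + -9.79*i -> [-9.97, -19.76, -29.55, -39.34, -49.13]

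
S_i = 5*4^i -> [5, 20, 80, 320, 1280]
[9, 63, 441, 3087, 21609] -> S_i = 9*7^i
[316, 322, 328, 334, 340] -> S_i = 316 + 6*i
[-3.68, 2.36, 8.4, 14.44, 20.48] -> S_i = -3.68 + 6.04*i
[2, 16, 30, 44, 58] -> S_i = 2 + 14*i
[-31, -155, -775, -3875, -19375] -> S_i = -31*5^i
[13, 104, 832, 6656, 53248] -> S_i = 13*8^i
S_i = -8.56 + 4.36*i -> [-8.56, -4.2, 0.16, 4.52, 8.88]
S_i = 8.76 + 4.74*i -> [8.76, 13.5, 18.24, 22.98, 27.72]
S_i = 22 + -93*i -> [22, -71, -164, -257, -350]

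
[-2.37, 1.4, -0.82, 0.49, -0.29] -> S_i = -2.37*(-0.59)^i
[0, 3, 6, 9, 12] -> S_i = 0 + 3*i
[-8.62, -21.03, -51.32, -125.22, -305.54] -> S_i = -8.62*2.44^i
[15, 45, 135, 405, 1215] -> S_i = 15*3^i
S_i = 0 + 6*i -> [0, 6, 12, 18, 24]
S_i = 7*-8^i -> [7, -56, 448, -3584, 28672]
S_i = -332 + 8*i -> [-332, -324, -316, -308, -300]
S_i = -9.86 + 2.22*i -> [-9.86, -7.64, -5.42, -3.2, -0.98]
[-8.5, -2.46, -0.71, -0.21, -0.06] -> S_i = -8.50*0.29^i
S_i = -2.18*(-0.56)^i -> [-2.18, 1.22, -0.68, 0.38, -0.21]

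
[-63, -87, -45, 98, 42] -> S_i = Random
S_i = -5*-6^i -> [-5, 30, -180, 1080, -6480]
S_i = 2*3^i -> [2, 6, 18, 54, 162]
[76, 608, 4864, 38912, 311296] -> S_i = 76*8^i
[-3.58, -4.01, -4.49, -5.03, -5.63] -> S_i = -3.58*1.12^i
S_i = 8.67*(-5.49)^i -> [8.67, -47.6, 261.31, -1434.62, 7876.05]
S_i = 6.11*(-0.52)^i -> [6.11, -3.18, 1.65, -0.86, 0.45]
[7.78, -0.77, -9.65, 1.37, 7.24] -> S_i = Random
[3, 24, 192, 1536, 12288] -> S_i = 3*8^i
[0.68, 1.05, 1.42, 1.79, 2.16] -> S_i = 0.68 + 0.37*i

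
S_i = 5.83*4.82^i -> [5.83, 28.1, 135.44, 652.84, 3146.71]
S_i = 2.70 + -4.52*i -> [2.7, -1.82, -6.34, -10.86, -15.38]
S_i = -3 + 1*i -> [-3, -2, -1, 0, 1]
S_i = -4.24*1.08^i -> [-4.24, -4.58, -4.95, -5.34, -5.77]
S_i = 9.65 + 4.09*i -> [9.65, 13.74, 17.83, 21.92, 26.01]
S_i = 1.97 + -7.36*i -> [1.97, -5.39, -12.75, -20.11, -27.47]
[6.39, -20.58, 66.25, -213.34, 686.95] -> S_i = 6.39*(-3.22)^i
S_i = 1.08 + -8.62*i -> [1.08, -7.54, -16.16, -24.78, -33.4]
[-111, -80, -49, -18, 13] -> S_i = -111 + 31*i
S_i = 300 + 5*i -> [300, 305, 310, 315, 320]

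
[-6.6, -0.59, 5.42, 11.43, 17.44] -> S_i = -6.60 + 6.01*i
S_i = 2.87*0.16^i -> [2.87, 0.46, 0.07, 0.01, 0.0]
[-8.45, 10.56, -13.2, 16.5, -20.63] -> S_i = -8.45*(-1.25)^i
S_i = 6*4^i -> [6, 24, 96, 384, 1536]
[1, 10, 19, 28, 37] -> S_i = 1 + 9*i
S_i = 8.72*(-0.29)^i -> [8.72, -2.53, 0.73, -0.21, 0.06]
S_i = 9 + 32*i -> [9, 41, 73, 105, 137]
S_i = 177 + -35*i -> [177, 142, 107, 72, 37]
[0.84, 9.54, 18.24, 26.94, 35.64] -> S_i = 0.84 + 8.70*i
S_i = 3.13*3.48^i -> [3.13, 10.89, 37.91, 131.91, 459.05]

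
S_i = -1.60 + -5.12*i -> [-1.6, -6.72, -11.84, -16.96, -22.08]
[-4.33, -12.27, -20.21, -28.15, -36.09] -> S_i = -4.33 + -7.94*i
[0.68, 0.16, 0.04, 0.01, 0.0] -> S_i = 0.68*0.24^i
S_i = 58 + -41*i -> [58, 17, -24, -65, -106]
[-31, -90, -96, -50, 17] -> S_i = Random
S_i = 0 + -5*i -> [0, -5, -10, -15, -20]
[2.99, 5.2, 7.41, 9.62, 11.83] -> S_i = 2.99 + 2.21*i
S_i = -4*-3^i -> [-4, 12, -36, 108, -324]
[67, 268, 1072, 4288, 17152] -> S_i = 67*4^i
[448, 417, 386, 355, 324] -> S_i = 448 + -31*i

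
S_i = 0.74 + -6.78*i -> [0.74, -6.04, -12.82, -19.6, -26.38]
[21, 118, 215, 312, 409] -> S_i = 21 + 97*i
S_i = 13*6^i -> [13, 78, 468, 2808, 16848]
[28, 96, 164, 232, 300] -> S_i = 28 + 68*i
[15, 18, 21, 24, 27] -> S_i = 15 + 3*i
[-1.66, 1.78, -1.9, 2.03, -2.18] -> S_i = -1.66*(-1.07)^i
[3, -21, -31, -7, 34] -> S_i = Random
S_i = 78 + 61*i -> [78, 139, 200, 261, 322]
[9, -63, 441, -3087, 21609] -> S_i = 9*-7^i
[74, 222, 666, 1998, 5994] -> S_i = 74*3^i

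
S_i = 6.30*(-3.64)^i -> [6.3, -22.93, 83.47, -303.84, 1105.98]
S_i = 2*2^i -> [2, 4, 8, 16, 32]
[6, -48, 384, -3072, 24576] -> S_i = 6*-8^i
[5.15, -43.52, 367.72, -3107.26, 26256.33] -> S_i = 5.15*(-8.45)^i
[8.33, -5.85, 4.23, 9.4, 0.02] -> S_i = Random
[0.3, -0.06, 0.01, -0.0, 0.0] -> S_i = 0.30*(-0.20)^i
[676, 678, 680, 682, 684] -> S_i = 676 + 2*i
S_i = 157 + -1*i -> [157, 156, 155, 154, 153]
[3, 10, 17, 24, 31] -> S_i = 3 + 7*i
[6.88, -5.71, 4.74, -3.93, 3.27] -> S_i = 6.88*(-0.83)^i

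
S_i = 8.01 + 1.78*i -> [8.01, 9.79, 11.57, 13.35, 15.13]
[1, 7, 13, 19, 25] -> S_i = 1 + 6*i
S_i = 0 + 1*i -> [0, 1, 2, 3, 4]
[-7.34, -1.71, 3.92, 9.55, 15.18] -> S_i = -7.34 + 5.63*i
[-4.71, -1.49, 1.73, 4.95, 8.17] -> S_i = -4.71 + 3.22*i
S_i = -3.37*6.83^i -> [-3.37, -23.02, -157.21, -1073.72, -7333.52]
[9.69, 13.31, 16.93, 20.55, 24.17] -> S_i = 9.69 + 3.62*i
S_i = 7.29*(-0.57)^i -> [7.29, -4.16, 2.37, -1.35, 0.77]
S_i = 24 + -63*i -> [24, -39, -102, -165, -228]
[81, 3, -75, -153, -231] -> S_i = 81 + -78*i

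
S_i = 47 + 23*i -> [47, 70, 93, 116, 139]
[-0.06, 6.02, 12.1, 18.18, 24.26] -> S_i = -0.06 + 6.08*i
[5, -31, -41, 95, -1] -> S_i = Random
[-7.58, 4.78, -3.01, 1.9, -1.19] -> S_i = -7.58*(-0.63)^i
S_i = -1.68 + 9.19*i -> [-1.68, 7.51, 16.7, 25.89, 35.08]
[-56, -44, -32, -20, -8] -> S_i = -56 + 12*i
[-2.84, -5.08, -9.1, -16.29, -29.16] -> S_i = -2.84*1.79^i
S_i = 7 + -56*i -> [7, -49, -105, -161, -217]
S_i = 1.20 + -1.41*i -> [1.2, -0.21, -1.62, -3.03, -4.44]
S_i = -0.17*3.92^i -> [-0.17, -0.67, -2.61, -10.24, -40.14]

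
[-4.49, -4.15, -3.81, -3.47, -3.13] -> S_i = -4.49 + 0.34*i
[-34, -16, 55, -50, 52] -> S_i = Random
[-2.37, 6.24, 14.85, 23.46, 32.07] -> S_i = -2.37 + 8.61*i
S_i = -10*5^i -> [-10, -50, -250, -1250, -6250]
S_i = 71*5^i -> [71, 355, 1775, 8875, 44375]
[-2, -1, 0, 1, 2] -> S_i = -2 + 1*i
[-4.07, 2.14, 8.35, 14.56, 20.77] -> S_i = -4.07 + 6.21*i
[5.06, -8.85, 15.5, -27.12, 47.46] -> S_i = 5.06*(-1.75)^i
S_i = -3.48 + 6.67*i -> [-3.48, 3.19, 9.86, 16.53, 23.2]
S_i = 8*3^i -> [8, 24, 72, 216, 648]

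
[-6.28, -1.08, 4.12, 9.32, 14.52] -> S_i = -6.28 + 5.20*i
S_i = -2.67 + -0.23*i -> [-2.67, -2.9, -3.13, -3.36, -3.59]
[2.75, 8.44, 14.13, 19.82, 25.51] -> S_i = 2.75 + 5.69*i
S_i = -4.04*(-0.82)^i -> [-4.04, 3.31, -2.72, 2.23, -1.83]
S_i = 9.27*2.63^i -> [9.27, 24.38, 64.12, 168.63, 443.51]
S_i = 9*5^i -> [9, 45, 225, 1125, 5625]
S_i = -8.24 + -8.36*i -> [-8.24, -16.6, -24.96, -33.32, -41.68]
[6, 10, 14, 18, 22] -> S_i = 6 + 4*i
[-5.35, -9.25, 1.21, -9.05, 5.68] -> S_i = Random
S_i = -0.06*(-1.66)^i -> [-0.06, 0.1, -0.17, 0.27, -0.46]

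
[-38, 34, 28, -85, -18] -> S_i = Random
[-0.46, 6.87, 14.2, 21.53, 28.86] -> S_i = -0.46 + 7.33*i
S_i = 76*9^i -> [76, 684, 6156, 55404, 498636]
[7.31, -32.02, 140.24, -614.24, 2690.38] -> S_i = 7.31*(-4.38)^i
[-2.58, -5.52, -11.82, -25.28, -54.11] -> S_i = -2.58*2.14^i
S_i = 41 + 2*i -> [41, 43, 45, 47, 49]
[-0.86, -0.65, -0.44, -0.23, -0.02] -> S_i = -0.86 + 0.21*i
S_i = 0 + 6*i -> [0, 6, 12, 18, 24]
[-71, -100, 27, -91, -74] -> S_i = Random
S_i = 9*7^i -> [9, 63, 441, 3087, 21609]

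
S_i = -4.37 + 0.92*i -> [-4.37, -3.45, -2.53, -1.61, -0.69]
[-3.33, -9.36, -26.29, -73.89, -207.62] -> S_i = -3.33*2.81^i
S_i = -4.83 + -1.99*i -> [-4.83, -6.82, -8.81, -10.8, -12.79]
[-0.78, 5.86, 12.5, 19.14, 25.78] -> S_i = -0.78 + 6.64*i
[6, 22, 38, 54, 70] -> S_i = 6 + 16*i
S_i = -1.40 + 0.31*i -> [-1.4, -1.09, -0.78, -0.47, -0.16]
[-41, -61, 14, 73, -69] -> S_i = Random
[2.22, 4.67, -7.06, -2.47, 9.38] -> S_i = Random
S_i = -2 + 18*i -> [-2, 16, 34, 52, 70]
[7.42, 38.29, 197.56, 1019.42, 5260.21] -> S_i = 7.42*5.16^i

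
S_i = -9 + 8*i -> [-9, -1, 7, 15, 23]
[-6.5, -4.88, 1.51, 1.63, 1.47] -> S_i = Random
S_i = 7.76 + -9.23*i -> [7.76, -1.47, -10.7, -19.93, -29.16]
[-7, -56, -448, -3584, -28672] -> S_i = -7*8^i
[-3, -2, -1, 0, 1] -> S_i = -3 + 1*i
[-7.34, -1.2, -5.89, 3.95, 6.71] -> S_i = Random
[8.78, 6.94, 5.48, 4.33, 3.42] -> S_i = 8.78*0.79^i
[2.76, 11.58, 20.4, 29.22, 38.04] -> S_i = 2.76 + 8.82*i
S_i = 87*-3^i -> [87, -261, 783, -2349, 7047]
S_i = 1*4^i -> [1, 4, 16, 64, 256]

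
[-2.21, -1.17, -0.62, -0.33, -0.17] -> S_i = -2.21*0.53^i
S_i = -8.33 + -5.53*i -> [-8.33, -13.86, -19.39, -24.92, -30.45]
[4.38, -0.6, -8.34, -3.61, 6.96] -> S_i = Random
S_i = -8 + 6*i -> [-8, -2, 4, 10, 16]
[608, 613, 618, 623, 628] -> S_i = 608 + 5*i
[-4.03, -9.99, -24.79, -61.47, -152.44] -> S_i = -4.03*2.48^i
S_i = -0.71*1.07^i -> [-0.71, -0.76, -0.81, -0.87, -0.93]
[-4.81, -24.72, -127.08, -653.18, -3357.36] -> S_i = -4.81*5.14^i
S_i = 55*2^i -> [55, 110, 220, 440, 880]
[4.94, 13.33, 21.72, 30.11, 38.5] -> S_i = 4.94 + 8.39*i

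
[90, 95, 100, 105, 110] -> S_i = 90 + 5*i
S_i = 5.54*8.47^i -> [5.54, 46.92, 397.44, 3366.36, 28513.03]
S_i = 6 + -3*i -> [6, 3, 0, -3, -6]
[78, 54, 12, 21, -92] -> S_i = Random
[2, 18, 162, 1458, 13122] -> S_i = 2*9^i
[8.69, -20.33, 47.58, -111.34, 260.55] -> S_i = 8.69*(-2.34)^i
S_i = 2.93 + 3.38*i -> [2.93, 6.31, 9.69, 13.07, 16.45]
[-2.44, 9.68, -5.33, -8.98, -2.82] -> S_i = Random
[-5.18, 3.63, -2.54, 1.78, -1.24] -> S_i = -5.18*(-0.70)^i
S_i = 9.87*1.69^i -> [9.87, 16.68, 28.19, 47.64, 80.51]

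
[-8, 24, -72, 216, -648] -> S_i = -8*-3^i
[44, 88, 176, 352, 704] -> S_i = 44*2^i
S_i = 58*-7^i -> [58, -406, 2842, -19894, 139258]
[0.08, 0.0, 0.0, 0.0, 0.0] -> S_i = 0.08*0.06^i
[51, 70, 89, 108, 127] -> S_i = 51 + 19*i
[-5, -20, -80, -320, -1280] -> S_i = -5*4^i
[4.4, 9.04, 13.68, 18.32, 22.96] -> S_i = 4.40 + 4.64*i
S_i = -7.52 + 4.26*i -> [-7.52, -3.26, 1.0, 5.26, 9.52]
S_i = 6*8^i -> [6, 48, 384, 3072, 24576]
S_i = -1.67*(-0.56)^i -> [-1.67, 0.94, -0.52, 0.29, -0.16]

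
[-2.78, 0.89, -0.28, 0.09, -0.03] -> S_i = -2.78*(-0.32)^i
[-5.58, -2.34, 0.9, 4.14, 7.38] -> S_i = -5.58 + 3.24*i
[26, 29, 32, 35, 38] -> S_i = 26 + 3*i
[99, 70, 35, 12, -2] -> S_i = Random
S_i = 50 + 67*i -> [50, 117, 184, 251, 318]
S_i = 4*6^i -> [4, 24, 144, 864, 5184]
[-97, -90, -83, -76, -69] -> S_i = -97 + 7*i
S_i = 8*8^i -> [8, 64, 512, 4096, 32768]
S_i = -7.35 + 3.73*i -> [-7.35, -3.62, 0.11, 3.84, 7.57]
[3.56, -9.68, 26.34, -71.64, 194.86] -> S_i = 3.56*(-2.72)^i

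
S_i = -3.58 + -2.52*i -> [-3.58, -6.1, -8.62, -11.14, -13.66]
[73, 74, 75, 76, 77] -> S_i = 73 + 1*i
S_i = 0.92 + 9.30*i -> [0.92, 10.22, 19.52, 28.82, 38.12]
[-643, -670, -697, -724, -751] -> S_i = -643 + -27*i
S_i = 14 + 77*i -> [14, 91, 168, 245, 322]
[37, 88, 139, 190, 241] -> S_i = 37 + 51*i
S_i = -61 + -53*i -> [-61, -114, -167, -220, -273]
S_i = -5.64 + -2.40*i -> [-5.64, -8.04, -10.44, -12.84, -15.24]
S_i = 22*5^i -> [22, 110, 550, 2750, 13750]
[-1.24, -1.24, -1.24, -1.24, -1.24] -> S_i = -1.24 + 0.00*i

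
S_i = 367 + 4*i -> [367, 371, 375, 379, 383]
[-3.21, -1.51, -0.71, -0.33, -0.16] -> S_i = -3.21*0.47^i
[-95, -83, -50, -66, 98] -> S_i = Random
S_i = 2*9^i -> [2, 18, 162, 1458, 13122]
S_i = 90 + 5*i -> [90, 95, 100, 105, 110]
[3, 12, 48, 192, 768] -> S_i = 3*4^i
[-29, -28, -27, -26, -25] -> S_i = -29 + 1*i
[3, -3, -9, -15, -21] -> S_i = 3 + -6*i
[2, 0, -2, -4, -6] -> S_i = 2 + -2*i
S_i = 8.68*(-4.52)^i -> [8.68, -39.23, 177.34, -801.56, 3623.04]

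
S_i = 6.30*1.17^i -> [6.3, 7.37, 8.62, 10.09, 11.81]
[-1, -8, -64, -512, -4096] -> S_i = -1*8^i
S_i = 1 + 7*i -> [1, 8, 15, 22, 29]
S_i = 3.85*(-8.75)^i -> [3.85, -33.69, 294.77, -2579.2, 22567.99]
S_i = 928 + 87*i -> [928, 1015, 1102, 1189, 1276]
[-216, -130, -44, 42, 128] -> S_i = -216 + 86*i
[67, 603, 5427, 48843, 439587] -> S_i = 67*9^i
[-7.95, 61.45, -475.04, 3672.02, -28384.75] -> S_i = -7.95*(-7.73)^i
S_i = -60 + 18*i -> [-60, -42, -24, -6, 12]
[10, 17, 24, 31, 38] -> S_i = 10 + 7*i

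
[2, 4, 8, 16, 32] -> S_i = 2*2^i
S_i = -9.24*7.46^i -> [-9.24, -68.93, -514.22, -3836.09, -28617.21]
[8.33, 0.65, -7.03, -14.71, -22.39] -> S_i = 8.33 + -7.68*i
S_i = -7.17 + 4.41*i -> [-7.17, -2.76, 1.65, 6.06, 10.47]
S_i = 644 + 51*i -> [644, 695, 746, 797, 848]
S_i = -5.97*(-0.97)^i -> [-5.97, 5.79, -5.62, 5.45, -5.29]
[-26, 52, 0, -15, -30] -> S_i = Random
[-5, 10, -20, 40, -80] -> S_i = -5*-2^i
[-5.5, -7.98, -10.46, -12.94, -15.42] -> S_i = -5.50 + -2.48*i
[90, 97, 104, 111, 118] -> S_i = 90 + 7*i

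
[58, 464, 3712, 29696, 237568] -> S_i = 58*8^i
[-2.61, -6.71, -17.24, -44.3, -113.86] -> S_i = -2.61*2.57^i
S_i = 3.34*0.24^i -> [3.34, 0.8, 0.19, 0.05, 0.01]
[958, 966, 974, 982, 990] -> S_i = 958 + 8*i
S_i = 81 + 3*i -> [81, 84, 87, 90, 93]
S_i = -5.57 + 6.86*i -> [-5.57, 1.29, 8.15, 15.01, 21.87]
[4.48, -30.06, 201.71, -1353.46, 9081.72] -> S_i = 4.48*(-6.71)^i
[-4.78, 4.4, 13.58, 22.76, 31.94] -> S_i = -4.78 + 9.18*i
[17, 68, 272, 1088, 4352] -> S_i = 17*4^i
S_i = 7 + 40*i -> [7, 47, 87, 127, 167]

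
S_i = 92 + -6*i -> [92, 86, 80, 74, 68]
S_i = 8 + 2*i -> [8, 10, 12, 14, 16]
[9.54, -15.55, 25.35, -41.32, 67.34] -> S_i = 9.54*(-1.63)^i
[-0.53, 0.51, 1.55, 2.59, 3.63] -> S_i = -0.53 + 1.04*i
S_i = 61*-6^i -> [61, -366, 2196, -13176, 79056]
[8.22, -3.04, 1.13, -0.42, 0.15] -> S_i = 8.22*(-0.37)^i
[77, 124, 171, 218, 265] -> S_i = 77 + 47*i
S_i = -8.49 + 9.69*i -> [-8.49, 1.2, 10.89, 20.58, 30.27]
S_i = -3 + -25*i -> [-3, -28, -53, -78, -103]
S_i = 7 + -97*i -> [7, -90, -187, -284, -381]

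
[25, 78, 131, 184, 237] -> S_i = 25 + 53*i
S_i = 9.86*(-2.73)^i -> [9.86, -26.92, 73.49, -200.62, 547.68]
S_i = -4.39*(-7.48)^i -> [-4.39, 32.84, -245.62, 1837.25, -13742.66]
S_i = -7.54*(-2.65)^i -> [-7.54, 19.98, -52.95, 140.32, -371.84]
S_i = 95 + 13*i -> [95, 108, 121, 134, 147]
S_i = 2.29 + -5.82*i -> [2.29, -3.53, -9.35, -15.17, -20.99]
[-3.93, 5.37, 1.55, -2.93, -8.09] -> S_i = Random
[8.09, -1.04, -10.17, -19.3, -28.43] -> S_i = 8.09 + -9.13*i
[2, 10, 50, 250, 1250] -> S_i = 2*5^i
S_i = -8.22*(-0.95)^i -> [-8.22, 7.81, -7.42, 7.05, -6.7]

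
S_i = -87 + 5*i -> [-87, -82, -77, -72, -67]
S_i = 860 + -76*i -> [860, 784, 708, 632, 556]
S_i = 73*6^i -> [73, 438, 2628, 15768, 94608]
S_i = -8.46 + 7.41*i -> [-8.46, -1.05, 6.36, 13.77, 21.18]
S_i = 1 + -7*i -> [1, -6, -13, -20, -27]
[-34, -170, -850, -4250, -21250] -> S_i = -34*5^i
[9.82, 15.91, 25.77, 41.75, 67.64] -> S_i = 9.82*1.62^i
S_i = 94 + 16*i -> [94, 110, 126, 142, 158]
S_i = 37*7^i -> [37, 259, 1813, 12691, 88837]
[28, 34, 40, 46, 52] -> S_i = 28 + 6*i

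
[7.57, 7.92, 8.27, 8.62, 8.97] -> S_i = 7.57 + 0.35*i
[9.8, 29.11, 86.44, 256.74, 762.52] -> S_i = 9.80*2.97^i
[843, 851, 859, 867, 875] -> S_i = 843 + 8*i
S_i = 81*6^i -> [81, 486, 2916, 17496, 104976]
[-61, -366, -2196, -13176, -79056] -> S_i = -61*6^i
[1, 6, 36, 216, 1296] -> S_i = 1*6^i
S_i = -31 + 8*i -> [-31, -23, -15, -7, 1]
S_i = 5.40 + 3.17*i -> [5.4, 8.57, 11.74, 14.91, 18.08]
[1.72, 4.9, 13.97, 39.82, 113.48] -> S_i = 1.72*2.85^i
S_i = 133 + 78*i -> [133, 211, 289, 367, 445]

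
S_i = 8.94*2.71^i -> [8.94, 24.23, 65.66, 177.93, 482.19]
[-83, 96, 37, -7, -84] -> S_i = Random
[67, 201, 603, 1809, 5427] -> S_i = 67*3^i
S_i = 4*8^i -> [4, 32, 256, 2048, 16384]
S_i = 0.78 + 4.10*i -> [0.78, 4.88, 8.98, 13.08, 17.18]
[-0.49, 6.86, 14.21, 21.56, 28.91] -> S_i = -0.49 + 7.35*i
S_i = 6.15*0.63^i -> [6.15, 3.87, 2.44, 1.54, 0.97]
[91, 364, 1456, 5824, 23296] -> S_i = 91*4^i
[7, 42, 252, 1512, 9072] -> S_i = 7*6^i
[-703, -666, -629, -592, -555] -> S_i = -703 + 37*i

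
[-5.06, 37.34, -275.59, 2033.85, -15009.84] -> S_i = -5.06*(-7.38)^i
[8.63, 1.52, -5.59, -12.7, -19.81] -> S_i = 8.63 + -7.11*i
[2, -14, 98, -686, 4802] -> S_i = 2*-7^i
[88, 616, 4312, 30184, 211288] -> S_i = 88*7^i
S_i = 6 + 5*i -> [6, 11, 16, 21, 26]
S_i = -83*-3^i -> [-83, 249, -747, 2241, -6723]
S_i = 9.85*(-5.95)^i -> [9.85, -58.61, 348.71, -2074.85, 12345.37]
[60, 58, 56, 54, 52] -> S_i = 60 + -2*i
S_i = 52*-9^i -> [52, -468, 4212, -37908, 341172]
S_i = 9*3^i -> [9, 27, 81, 243, 729]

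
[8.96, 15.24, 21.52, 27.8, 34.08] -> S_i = 8.96 + 6.28*i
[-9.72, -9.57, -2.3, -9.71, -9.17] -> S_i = Random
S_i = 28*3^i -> [28, 84, 252, 756, 2268]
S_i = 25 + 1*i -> [25, 26, 27, 28, 29]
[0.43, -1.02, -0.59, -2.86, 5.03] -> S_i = Random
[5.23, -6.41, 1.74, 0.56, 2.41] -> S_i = Random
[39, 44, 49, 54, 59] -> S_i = 39 + 5*i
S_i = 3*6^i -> [3, 18, 108, 648, 3888]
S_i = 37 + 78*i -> [37, 115, 193, 271, 349]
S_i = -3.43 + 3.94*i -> [-3.43, 0.51, 4.45, 8.39, 12.33]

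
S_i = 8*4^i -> [8, 32, 128, 512, 2048]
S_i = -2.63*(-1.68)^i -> [-2.63, 4.42, -7.42, 12.47, -20.95]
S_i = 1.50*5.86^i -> [1.5, 8.79, 51.51, 301.85, 1768.81]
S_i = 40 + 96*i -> [40, 136, 232, 328, 424]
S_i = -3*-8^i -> [-3, 24, -192, 1536, -12288]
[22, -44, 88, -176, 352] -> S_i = 22*-2^i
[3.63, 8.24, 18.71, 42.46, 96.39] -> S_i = 3.63*2.27^i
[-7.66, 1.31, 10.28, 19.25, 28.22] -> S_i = -7.66 + 8.97*i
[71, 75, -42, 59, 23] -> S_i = Random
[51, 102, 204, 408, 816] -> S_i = 51*2^i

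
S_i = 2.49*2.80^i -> [2.49, 6.97, 19.52, 54.66, 153.05]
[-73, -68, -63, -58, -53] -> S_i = -73 + 5*i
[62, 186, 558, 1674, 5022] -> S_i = 62*3^i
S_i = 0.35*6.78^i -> [0.35, 2.37, 16.09, 109.08, 739.58]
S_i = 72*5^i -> [72, 360, 1800, 9000, 45000]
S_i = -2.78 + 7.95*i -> [-2.78, 5.17, 13.12, 21.07, 29.02]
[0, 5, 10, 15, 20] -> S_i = 0 + 5*i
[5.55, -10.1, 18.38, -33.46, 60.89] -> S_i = 5.55*(-1.82)^i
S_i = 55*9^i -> [55, 495, 4455, 40095, 360855]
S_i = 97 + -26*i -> [97, 71, 45, 19, -7]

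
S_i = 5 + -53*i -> [5, -48, -101, -154, -207]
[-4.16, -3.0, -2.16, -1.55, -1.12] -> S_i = -4.16*0.72^i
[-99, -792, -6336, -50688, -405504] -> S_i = -99*8^i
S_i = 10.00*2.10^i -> [10.0, 21.0, 44.1, 92.61, 194.48]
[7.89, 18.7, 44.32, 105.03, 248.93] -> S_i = 7.89*2.37^i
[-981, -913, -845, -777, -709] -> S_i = -981 + 68*i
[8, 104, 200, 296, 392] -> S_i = 8 + 96*i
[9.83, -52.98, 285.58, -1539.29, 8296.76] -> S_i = 9.83*(-5.39)^i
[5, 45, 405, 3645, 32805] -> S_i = 5*9^i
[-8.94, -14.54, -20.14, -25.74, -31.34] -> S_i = -8.94 + -5.60*i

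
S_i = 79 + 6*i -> [79, 85, 91, 97, 103]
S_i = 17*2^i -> [17, 34, 68, 136, 272]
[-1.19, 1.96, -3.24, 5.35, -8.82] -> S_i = -1.19*(-1.65)^i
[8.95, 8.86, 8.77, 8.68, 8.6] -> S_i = 8.95*0.99^i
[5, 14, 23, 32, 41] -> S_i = 5 + 9*i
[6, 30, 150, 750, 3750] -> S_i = 6*5^i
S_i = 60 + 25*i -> [60, 85, 110, 135, 160]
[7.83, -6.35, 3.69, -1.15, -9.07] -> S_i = Random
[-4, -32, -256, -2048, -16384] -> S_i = -4*8^i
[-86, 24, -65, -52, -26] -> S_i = Random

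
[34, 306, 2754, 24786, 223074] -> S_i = 34*9^i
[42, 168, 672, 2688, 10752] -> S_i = 42*4^i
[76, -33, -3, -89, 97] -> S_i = Random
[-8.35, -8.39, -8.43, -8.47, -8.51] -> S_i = -8.35 + -0.04*i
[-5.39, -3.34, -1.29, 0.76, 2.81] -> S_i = -5.39 + 2.05*i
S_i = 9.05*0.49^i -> [9.05, 4.43, 2.17, 1.06, 0.52]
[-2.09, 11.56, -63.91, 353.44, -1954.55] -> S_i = -2.09*(-5.53)^i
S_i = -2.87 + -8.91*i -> [-2.87, -11.78, -20.69, -29.6, -38.51]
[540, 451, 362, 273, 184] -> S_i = 540 + -89*i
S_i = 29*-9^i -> [29, -261, 2349, -21141, 190269]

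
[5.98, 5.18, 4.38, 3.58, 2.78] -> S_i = 5.98 + -0.80*i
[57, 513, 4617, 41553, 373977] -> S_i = 57*9^i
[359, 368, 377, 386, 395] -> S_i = 359 + 9*i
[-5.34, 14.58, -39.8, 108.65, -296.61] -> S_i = -5.34*(-2.73)^i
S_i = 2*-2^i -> [2, -4, 8, -16, 32]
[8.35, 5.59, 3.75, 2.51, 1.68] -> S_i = 8.35*0.67^i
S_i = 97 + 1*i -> [97, 98, 99, 100, 101]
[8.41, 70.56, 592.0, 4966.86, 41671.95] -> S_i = 8.41*8.39^i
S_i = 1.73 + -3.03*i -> [1.73, -1.3, -4.33, -7.36, -10.39]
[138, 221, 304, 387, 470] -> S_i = 138 + 83*i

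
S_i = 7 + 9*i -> [7, 16, 25, 34, 43]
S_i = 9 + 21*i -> [9, 30, 51, 72, 93]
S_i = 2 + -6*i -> [2, -4, -10, -16, -22]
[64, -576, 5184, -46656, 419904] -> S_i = 64*-9^i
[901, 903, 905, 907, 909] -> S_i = 901 + 2*i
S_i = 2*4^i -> [2, 8, 32, 128, 512]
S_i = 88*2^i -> [88, 176, 352, 704, 1408]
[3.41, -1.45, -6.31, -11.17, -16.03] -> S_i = 3.41 + -4.86*i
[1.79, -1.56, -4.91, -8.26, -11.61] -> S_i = 1.79 + -3.35*i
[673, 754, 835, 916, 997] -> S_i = 673 + 81*i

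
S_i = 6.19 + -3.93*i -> [6.19, 2.26, -1.67, -5.6, -9.53]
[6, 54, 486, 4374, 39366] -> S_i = 6*9^i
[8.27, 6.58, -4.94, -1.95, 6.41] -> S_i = Random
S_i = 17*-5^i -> [17, -85, 425, -2125, 10625]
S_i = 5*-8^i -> [5, -40, 320, -2560, 20480]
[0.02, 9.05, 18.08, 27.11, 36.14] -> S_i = 0.02 + 9.03*i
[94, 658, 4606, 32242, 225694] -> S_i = 94*7^i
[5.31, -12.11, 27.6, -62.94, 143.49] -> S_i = 5.31*(-2.28)^i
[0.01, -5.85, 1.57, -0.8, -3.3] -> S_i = Random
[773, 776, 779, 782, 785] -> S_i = 773 + 3*i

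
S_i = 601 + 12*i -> [601, 613, 625, 637, 649]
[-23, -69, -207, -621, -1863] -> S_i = -23*3^i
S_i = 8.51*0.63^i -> [8.51, 5.36, 3.38, 2.13, 1.34]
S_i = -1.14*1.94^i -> [-1.14, -2.21, -4.29, -8.32, -16.15]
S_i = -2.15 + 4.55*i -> [-2.15, 2.4, 6.95, 11.5, 16.05]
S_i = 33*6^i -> [33, 198, 1188, 7128, 42768]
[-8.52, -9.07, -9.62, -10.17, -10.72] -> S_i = -8.52 + -0.55*i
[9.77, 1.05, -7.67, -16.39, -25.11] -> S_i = 9.77 + -8.72*i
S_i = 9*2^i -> [9, 18, 36, 72, 144]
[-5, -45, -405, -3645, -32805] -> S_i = -5*9^i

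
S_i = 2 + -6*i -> [2, -4, -10, -16, -22]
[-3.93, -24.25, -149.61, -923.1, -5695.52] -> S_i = -3.93*6.17^i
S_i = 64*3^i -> [64, 192, 576, 1728, 5184]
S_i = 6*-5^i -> [6, -30, 150, -750, 3750]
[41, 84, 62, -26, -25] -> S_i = Random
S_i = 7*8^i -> [7, 56, 448, 3584, 28672]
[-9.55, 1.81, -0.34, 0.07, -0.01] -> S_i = -9.55*(-0.19)^i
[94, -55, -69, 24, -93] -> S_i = Random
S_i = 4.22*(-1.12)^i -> [4.22, -4.73, 5.29, -5.93, 6.64]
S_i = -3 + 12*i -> [-3, 9, 21, 33, 45]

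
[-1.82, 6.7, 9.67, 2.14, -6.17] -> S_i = Random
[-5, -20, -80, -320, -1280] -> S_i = -5*4^i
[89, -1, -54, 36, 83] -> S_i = Random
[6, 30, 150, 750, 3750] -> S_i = 6*5^i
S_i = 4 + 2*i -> [4, 6, 8, 10, 12]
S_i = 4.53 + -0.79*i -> [4.53, 3.74, 2.95, 2.16, 1.37]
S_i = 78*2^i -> [78, 156, 312, 624, 1248]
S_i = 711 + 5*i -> [711, 716, 721, 726, 731]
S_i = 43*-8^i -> [43, -344, 2752, -22016, 176128]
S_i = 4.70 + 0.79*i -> [4.7, 5.49, 6.28, 7.07, 7.86]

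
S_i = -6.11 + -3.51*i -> [-6.11, -9.62, -13.13, -16.64, -20.15]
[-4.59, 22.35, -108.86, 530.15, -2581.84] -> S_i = -4.59*(-4.87)^i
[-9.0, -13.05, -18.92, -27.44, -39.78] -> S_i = -9.00*1.45^i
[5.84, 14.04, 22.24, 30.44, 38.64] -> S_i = 5.84 + 8.20*i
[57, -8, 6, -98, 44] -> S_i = Random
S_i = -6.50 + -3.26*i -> [-6.5, -9.76, -13.02, -16.28, -19.54]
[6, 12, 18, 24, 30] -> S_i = 6 + 6*i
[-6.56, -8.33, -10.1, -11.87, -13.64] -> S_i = -6.56 + -1.77*i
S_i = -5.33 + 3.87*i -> [-5.33, -1.46, 2.41, 6.28, 10.15]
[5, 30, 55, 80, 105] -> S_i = 5 + 25*i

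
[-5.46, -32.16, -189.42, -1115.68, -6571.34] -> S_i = -5.46*5.89^i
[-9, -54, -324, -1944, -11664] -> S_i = -9*6^i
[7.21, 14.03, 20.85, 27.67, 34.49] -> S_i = 7.21 + 6.82*i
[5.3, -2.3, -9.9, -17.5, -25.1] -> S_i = 5.30 + -7.60*i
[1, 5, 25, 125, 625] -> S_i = 1*5^i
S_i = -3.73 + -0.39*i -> [-3.73, -4.12, -4.51, -4.9, -5.29]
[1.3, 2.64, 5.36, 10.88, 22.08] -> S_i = 1.30*2.03^i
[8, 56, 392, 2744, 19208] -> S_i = 8*7^i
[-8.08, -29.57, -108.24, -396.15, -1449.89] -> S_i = -8.08*3.66^i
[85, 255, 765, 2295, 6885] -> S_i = 85*3^i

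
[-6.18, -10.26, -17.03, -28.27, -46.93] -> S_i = -6.18*1.66^i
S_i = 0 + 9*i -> [0, 9, 18, 27, 36]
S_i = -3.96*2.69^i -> [-3.96, -10.65, -28.65, -77.08, -207.35]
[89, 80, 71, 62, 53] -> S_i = 89 + -9*i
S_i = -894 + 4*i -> [-894, -890, -886, -882, -878]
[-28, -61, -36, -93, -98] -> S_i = Random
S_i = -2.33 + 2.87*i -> [-2.33, 0.54, 3.41, 6.28, 9.15]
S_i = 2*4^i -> [2, 8, 32, 128, 512]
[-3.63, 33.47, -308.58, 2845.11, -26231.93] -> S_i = -3.63*(-9.22)^i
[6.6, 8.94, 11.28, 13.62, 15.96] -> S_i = 6.60 + 2.34*i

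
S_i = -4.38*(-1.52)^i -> [-4.38, 6.66, -10.12, 15.38, -23.38]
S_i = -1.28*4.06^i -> [-1.28, -5.2, -21.1, -85.66, -347.79]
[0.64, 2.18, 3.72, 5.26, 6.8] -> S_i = 0.64 + 1.54*i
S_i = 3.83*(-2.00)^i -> [3.83, -7.66, 15.32, -30.64, 61.28]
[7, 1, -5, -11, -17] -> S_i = 7 + -6*i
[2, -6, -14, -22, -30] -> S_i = 2 + -8*i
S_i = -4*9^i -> [-4, -36, -324, -2916, -26244]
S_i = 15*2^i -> [15, 30, 60, 120, 240]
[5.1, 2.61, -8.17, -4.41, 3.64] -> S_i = Random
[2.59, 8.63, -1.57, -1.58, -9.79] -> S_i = Random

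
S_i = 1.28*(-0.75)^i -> [1.28, -0.96, 0.72, -0.54, 0.4]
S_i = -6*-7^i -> [-6, 42, -294, 2058, -14406]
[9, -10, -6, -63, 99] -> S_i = Random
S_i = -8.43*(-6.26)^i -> [-8.43, 52.77, -330.35, 2068.0, -12945.68]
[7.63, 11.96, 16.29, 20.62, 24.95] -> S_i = 7.63 + 4.33*i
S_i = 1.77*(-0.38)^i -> [1.77, -0.67, 0.26, -0.1, 0.04]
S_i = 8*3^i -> [8, 24, 72, 216, 648]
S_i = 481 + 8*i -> [481, 489, 497, 505, 513]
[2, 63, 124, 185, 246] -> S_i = 2 + 61*i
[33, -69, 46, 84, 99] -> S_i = Random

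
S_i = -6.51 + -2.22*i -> [-6.51, -8.73, -10.95, -13.17, -15.39]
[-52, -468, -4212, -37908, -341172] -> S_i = -52*9^i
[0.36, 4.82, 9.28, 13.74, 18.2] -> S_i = 0.36 + 4.46*i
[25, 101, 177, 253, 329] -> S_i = 25 + 76*i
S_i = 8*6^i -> [8, 48, 288, 1728, 10368]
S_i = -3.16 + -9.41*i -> [-3.16, -12.57, -21.98, -31.39, -40.8]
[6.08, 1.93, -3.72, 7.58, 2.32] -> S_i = Random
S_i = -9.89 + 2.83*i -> [-9.89, -7.06, -4.23, -1.4, 1.43]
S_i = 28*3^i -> [28, 84, 252, 756, 2268]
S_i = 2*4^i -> [2, 8, 32, 128, 512]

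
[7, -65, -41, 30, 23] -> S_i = Random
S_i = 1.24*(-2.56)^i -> [1.24, -3.17, 8.13, -20.8, 53.26]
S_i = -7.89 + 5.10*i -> [-7.89, -2.79, 2.31, 7.41, 12.51]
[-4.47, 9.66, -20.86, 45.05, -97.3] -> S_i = -4.47*(-2.16)^i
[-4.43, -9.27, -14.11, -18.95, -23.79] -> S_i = -4.43 + -4.84*i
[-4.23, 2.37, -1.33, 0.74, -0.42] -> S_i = -4.23*(-0.56)^i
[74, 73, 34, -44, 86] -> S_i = Random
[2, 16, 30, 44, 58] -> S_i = 2 + 14*i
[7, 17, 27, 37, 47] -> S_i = 7 + 10*i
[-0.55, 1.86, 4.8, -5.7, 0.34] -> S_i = Random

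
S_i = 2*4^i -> [2, 8, 32, 128, 512]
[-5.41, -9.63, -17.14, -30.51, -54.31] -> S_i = -5.41*1.78^i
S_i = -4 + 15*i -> [-4, 11, 26, 41, 56]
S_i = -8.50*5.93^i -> [-8.5, -50.4, -298.9, -1772.49, -10510.85]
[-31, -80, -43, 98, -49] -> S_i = Random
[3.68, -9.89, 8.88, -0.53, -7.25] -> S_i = Random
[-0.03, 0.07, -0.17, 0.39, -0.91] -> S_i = -0.03*(-2.35)^i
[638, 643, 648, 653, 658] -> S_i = 638 + 5*i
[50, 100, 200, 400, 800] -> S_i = 50*2^i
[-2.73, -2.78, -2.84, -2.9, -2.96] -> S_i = -2.73*1.02^i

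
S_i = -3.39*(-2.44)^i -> [-3.39, 8.27, -20.18, 49.25, -120.16]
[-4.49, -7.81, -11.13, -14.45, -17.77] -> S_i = -4.49 + -3.32*i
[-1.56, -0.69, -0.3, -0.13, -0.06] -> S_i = -1.56*0.44^i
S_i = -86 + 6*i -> [-86, -80, -74, -68, -62]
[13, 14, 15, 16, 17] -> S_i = 13 + 1*i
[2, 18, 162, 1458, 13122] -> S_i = 2*9^i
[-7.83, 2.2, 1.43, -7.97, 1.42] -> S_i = Random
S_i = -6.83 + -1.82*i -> [-6.83, -8.65, -10.47, -12.29, -14.11]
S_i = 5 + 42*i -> [5, 47, 89, 131, 173]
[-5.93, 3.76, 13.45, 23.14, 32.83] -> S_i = -5.93 + 9.69*i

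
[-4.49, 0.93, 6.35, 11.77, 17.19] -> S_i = -4.49 + 5.42*i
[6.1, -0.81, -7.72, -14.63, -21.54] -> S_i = 6.10 + -6.91*i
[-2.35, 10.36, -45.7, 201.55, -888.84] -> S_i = -2.35*(-4.41)^i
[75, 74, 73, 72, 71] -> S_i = 75 + -1*i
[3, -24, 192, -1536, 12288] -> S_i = 3*-8^i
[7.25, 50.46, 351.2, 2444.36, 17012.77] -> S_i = 7.25*6.96^i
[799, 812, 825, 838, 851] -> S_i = 799 + 13*i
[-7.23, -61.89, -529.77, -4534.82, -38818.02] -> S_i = -7.23*8.56^i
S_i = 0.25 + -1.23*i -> [0.25, -0.98, -2.21, -3.44, -4.67]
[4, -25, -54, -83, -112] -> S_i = 4 + -29*i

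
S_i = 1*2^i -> [1, 2, 4, 8, 16]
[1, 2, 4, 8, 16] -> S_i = 1*2^i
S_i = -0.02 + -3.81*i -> [-0.02, -3.83, -7.64, -11.45, -15.26]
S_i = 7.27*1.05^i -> [7.27, 7.63, 8.02, 8.42, 8.84]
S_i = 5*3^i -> [5, 15, 45, 135, 405]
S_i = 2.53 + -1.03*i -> [2.53, 1.5, 0.47, -0.56, -1.59]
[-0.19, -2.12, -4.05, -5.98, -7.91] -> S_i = -0.19 + -1.93*i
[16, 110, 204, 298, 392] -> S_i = 16 + 94*i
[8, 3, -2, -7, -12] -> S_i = 8 + -5*i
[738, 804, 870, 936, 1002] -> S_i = 738 + 66*i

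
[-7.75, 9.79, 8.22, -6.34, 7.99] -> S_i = Random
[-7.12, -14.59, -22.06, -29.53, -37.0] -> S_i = -7.12 + -7.47*i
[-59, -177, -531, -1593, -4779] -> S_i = -59*3^i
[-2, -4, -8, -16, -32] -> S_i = -2*2^i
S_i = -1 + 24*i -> [-1, 23, 47, 71, 95]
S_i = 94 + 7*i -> [94, 101, 108, 115, 122]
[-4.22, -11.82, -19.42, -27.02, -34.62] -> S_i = -4.22 + -7.60*i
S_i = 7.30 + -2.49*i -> [7.3, 4.81, 2.32, -0.17, -2.66]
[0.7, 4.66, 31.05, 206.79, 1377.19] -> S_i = 0.70*6.66^i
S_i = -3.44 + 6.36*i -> [-3.44, 2.92, 9.28, 15.64, 22.0]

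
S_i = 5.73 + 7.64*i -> [5.73, 13.37, 21.01, 28.65, 36.29]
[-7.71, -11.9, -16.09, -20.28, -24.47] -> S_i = -7.71 + -4.19*i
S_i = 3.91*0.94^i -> [3.91, 3.68, 3.45, 3.25, 3.05]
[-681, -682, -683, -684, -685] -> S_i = -681 + -1*i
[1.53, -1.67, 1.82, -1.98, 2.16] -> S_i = 1.53*(-1.09)^i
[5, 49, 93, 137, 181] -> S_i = 5 + 44*i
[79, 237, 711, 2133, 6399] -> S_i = 79*3^i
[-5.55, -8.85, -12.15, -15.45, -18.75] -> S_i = -5.55 + -3.30*i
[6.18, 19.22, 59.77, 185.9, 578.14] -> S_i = 6.18*3.11^i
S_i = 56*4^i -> [56, 224, 896, 3584, 14336]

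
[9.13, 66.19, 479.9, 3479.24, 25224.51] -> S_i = 9.13*7.25^i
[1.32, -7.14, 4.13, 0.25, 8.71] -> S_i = Random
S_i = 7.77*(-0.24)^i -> [7.77, -1.86, 0.45, -0.11, 0.03]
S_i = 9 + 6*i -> [9, 15, 21, 27, 33]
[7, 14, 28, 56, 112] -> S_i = 7*2^i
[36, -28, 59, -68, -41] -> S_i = Random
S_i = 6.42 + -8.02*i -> [6.42, -1.6, -9.62, -17.64, -25.66]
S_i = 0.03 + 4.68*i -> [0.03, 4.71, 9.39, 14.07, 18.75]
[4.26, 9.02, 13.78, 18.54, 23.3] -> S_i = 4.26 + 4.76*i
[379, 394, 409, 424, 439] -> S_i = 379 + 15*i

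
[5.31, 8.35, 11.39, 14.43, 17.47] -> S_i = 5.31 + 3.04*i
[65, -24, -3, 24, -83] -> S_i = Random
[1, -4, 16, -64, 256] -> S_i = 1*-4^i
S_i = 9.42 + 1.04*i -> [9.42, 10.46, 11.5, 12.54, 13.58]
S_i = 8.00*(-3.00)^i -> [8.0, -24.0, 72.0, -216.0, 648.0]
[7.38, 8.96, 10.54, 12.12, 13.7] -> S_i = 7.38 + 1.58*i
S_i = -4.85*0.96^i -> [-4.85, -4.66, -4.47, -4.29, -4.12]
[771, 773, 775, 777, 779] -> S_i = 771 + 2*i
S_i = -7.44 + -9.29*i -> [-7.44, -16.73, -26.02, -35.31, -44.6]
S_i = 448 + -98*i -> [448, 350, 252, 154, 56]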